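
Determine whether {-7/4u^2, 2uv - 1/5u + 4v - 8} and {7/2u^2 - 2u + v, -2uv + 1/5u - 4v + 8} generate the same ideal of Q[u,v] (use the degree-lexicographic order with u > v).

Two ideals are equal iff their reduced Gröbner bases coincide (the reduced basis is unique for a fixed ordering).
Buchberger on the first generating set:
f_1 = -7/4u^2, LT = u^2.
f_2 = 2uv - 1/5u + 4v - 8, LT = uv.

S(f_1,f_2): lcm = u^2v. S = 1/10u^2 - 2uv + 4u.
  leading term u^2: subtract (-2/35)·f_1 from 1/10u^2 - 2uv + 4u → -2uv + 4u
  leading term uv: subtract (-1)·f_2 from -2uv + 4u → 19/5u + 4v - 8
  leading term u: no divisor's leading term divides it; move 19/5u to the remainder.
  leading term v: no divisor's leading term divides it; move 4v to the remainder.
  leading term 1: no divisor's leading term divides it; move -8 to the remainder.
  remainder 19/5u + 4v - 8 ≠ 0; add g_3 = 19/5u + 4v - 8 to the basis.

S(f_2,g_3): lcm = uv. S = -20/19v^2 - 1/10u + 78/19v - 4.
  leading term v^2: no divisor's leading term divides it; move -20/19v^2 to the remainder.
  leading term u: subtract (-1/38)·g_3 from -1/10u + 78/19v - 4 → 80/19v - 80/19
  leading term v: no divisor's leading term divides it; move 80/19v to the remainder.
  leading term 1: no divisor's leading term divides it; move -80/19 to the remainder.
  remainder -20/19v^2 + 80/19v - 80/19 ≠ 0; add g_4 = -20/19v^2 + 80/19v - 80/19 to the basis.

The other S-polynomials (S(f_1,g_3), S(f_1,g_4), S(f_2,g_4), S(g_3,g_4)) all reduce to 0 modulo the current basis, so we have a Gröbner basis.
Inter-reduce: drop elements whose leading term is divisible by another's, tail-reduce, and make monic.
Reduced Gröbner basis: {v^2 - 4v + 4, u + 20/19v - 40/19}.

Buchberger on the second generating set:
h_1 = 7/2u^2 - 2u + v, LT = u^2.
h_2 = -2uv + 1/5u - 4v + 8, LT = uv.

S(h_1,h_2): lcm = u^2v. S = 1/10u^2 - 18/7uv + 2/7v^2 + 4u.
  leading term u^2: subtract (1/35)·h_1 from 1/10u^2 - 18/7uv + 2/7v^2 + 4u → -18/7uv + 2/7v^2 + 142/35u - 1/35v
  leading term uv: subtract (9/7)·h_2 from -18/7uv + 2/7v^2 + 142/35u - 1/35v → 2/7v^2 + 19/5u + 179/35v - 72/7
  leading term v^2: no divisor's leading term divides it; move 2/7v^2 to the remainder.
  leading term u: no divisor's leading term divides it; move 19/5u to the remainder.
  leading term v: no divisor's leading term divides it; move 179/35v to the remainder.
  leading term 1: no divisor's leading term divides it; move -72/7 to the remainder.
  remainder 2/7v^2 + 19/5u + 179/35v - 72/7 ≠ 0; add k_3 = 2/7v^2 + 19/5u + 179/35v - 72/7 to the basis.

The other S-polynomials (S(h_1,k_3), S(h_2,k_3)) all reduce to 0 modulo the current basis, so we have a Gröbner basis.
Inter-reduce: drop elements whose leading term is divisible by another's, tail-reduce, and make monic.
Reduced Gröbner basis: {u^2 - 4/7u + 2/7v, uv - 1/10u + 2v - 4, v^2 + 133/10u + 179/10v - 36}.

These differ, so the ideals are not equal.

No, the ideals differ.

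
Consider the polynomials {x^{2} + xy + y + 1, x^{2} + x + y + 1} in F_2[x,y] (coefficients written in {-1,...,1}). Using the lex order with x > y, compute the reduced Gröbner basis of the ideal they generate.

G = {x^{2} + x + y + 1, xy + x, y^{2} + 1}

f_1 = x^{2} + xy + y + 1, LT = x^{2}.
f_2 = x^{2} + x + y + 1, LT = x^{2}.

S(f_1,f_2): lcm = x^{2}. S = xy + x.
  leading term xy: no divisor's leading term divides it; move xy to the remainder.
  leading term x: no divisor's leading term divides it; move x to the remainder.
  remainder xy + x ≠ 0; add g_3 = xy + x to the basis.

S(f_1,g_3): lcm = x^{2}y. S = x^{2} + xy^{2} + y^{2} + y.
  leading term x^{2}: subtract (1)·f_1 from x^{2} + xy^{2} + y^{2} + y → xy^{2} + xy + y^{2} + 1
  leading term xy^{2}: subtract (y)·g_3 from xy^{2} + xy + y^{2} + 1 → y^{2} + 1
  leading term y^{2}: no divisor's leading term divides it; move y^{2} to the remainder.
  leading term 1: no divisor's leading term divides it; move 1 to the remainder.
  remainder y^{2} + 1 ≠ 0; add g_4 = y^{2} + 1 to the basis.

The other S-polynomials (S(f_2,g_3), S(f_1,g_4), S(f_2,g_4), S(g_3,g_4)) all reduce to 0 modulo the current basis, so we have a Gröbner basis.
Inter-reduce: drop elements whose leading term is divisible by another's, tail-reduce, and make monic.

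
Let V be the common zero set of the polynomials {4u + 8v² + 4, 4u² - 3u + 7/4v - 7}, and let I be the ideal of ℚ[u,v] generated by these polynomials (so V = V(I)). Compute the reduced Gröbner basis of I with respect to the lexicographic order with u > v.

G = {u + 2v² + 1, v⁴ + 11/8v² + 7/64v}

f_1 = 4u + 8v² + 4, LT = u.
f_2 = 4u² - 3u + 7/4v - 7, LT = u².

S(f_1,f_2): lcm = u². S = 2uv² + 7/4u - 7/16v + 7/4.
  leading term uv²: subtract (½v²)·f_1 from 2uv² + 7/4u - 7/16v + 7/4 → 7/4u - 4v⁴ - 2v² - 7/16v + 7/4
  leading term u: subtract (7/16)·f_1 from 7/4u - 4v⁴ - 2v² - 7/16v + 7/4 → -4v⁴ - 11/2v² - 7/16v
  leading term v⁴: no divisor's leading term divides it; move -4v⁴ to the remainder.
  leading term v²: no divisor's leading term divides it; move -11/2v² to the remainder.
  leading term v: no divisor's leading term divides it; move -7/16v to the remainder.
  remainder -4v⁴ - 11/2v² - 7/16v ≠ 0; add g_3 = -4v⁴ - 11/2v² - 7/16v to the basis.

The other S-polynomials (S(f_1,g_3), S(f_2,g_3)) all reduce to 0 modulo the current basis, so we have a Gröbner basis.
Inter-reduce: drop elements whose leading term is divisible by another's, tail-reduce, and make monic.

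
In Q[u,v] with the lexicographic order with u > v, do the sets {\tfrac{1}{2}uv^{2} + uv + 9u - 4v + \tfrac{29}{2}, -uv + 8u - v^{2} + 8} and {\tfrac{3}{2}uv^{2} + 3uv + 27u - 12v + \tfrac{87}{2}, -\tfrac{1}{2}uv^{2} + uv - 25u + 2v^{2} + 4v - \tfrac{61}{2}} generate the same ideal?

Yes, the ideals are equal.

Equality of ideals is decidable: compute both reduced Gröbner bases (unique for the ordering) and check whether they agree.
Buchberger on the first generating set:
f_1 = \tfrac{1}{2}uv^{2} + uv + 9u - 4v + \tfrac{29}{2}, LT = uv^{2}.
f_2 = -uv + 8u - v^{2} + 8, LT = uv.

S(f_1,f_2): lcm = uv^{2}. S = 10uv + 18u - v^{3} + 29.
  reduce S modulo (f_1, f_2):
  remainder 98u - v^{3} - 10v^{2} + 109 ≠ 0; add g_3 = 98u - v^{3} - 10v^{2} + 109 to the basis.

S(f_1,g_3): lcm = uv^{2}. S = 2uv + 18u + \tfrac{1}{98}v^{5} + \tfrac{5}{49}v^{4} - \tfrac{109}{98}v^{2} - 8v + 29.
  reduce S modulo (f_1, f_2, g_3):
  remainder \tfrac{1}{98}v^{5} + \tfrac{5}{49}v^{4} + \tfrac{17}{49}v^{3} + \tfrac{5}{14}v^{2} - 8v + \tfrac{352}{49} ≠ 0; add g_4 = \tfrac{1}{98}v^{5} + \tfrac{5}{49}v^{4} + \tfrac{17}{49}v^{3} + \tfrac{5}{14}v^{2} - 8v + \tfrac{352}{49} to the basis.

S(f_2,g_3): lcm = uv. S = -8u + \tfrac{1}{98}v^{4} + \tfrac{5}{49}v^{3} + v^{2} - \tfrac{109}{98}v - 8.
  reduce S modulo (f_1, f_2, g_3, g_4):
  remainder \tfrac{1}{98}v^{4} + \tfrac{1}{49}v^{3} + \tfrac{9}{49}v^{2} - \tfrac{109}{98}v + \tfrac{44}{49} ≠ 0; add g_5 = \tfrac{1}{98}v^{4} + \tfrac{1}{49}v^{3} + \tfrac{9}{49}v^{2} - \tfrac{109}{98}v + \tfrac{44}{49} to the basis.

The other S-polynomials (S(f_1,g_4), S(f_2,g_4), S(g_3,g_4), S(f_1,g_5), S(f_2,g_5), S(g_3,g_5), S(g_4,g_5)) all reduce to 0 modulo the current basis, so we have a Gröbner basis.
Inter-reduce: drop elements whose leading term is divisible by another's, tail-reduce, and make monic.
Reduced Gröbner basis: {u - \tfrac{1}{98}v^{3} - \tfrac{5}{49}v^{2} + \tfrac{109}{98}, v^{4} + 2v^{3} + 18v^{2} - 109v + 88}.

Buchberger on the second generating set:
h_1 = \tfrac{3}{2}uv^{2} + 3uv + 27u - 12v + \tfrac{87}{2}, LT = uv^{2}.
h_2 = -\tfrac{1}{2}uv^{2} + uv - 25u + 2v^{2} + 4v - \tfrac{61}{2}, LT = uv^{2}.

S(h_1,h_2): lcm = uv^{2}. S = 4uv - 32u + 4v^{2} - 32.
  reduce S modulo (h_1, h_2):
  remainder 4uv - 32u + 4v^{2} - 32 ≠ 0; add k_3 = 4uv - 32u + 4v^{2} - 32 to the basis.

S(h_1,k_3): lcm = uv^{2}. S = 10uv + 18u - v^{3} + 29.
  reduce S modulo (h_1, h_2, k_3):
  remainder 98u - v^{3} - 10v^{2} + 109 ≠ 0; add k_4 = 98u - v^{3} - 10v^{2} + 109 to the basis.

S(h_1,k_4): lcm = uv^{2}. S = 2uv + 18u + \tfrac{1}{98}v^{5} + \tfrac{5}{49}v^{4} - \tfrac{109}{98}v^{2} - 8v + 29.
  reduce S modulo (h_1, h_2, k_3, k_4):
  remainder \tfrac{1}{98}v^{5} + \tfrac{5}{49}v^{4} + \tfrac{17}{49}v^{3} + \tfrac{5}{14}v^{2} - 8v + \tfrac{352}{49} ≠ 0; add k_5 = \tfrac{1}{98}v^{5} + \tfrac{5}{49}v^{4} + \tfrac{17}{49}v^{3} + \tfrac{5}{14}v^{2} - 8v + \tfrac{352}{49} to the basis.

S(k_3,k_4): lcm = uv. S = -8u + \tfrac{1}{98}v^{4} + \tfrac{5}{49}v^{3} + v^{2} - \tfrac{109}{98}v - 8.
  reduce S modulo (h_1, h_2, k_3, k_4, k_5):
  remainder \tfrac{1}{98}v^{4} + \tfrac{1}{49}v^{3} + \tfrac{9}{49}v^{2} - \tfrac{109}{98}v + \tfrac{44}{49} ≠ 0; add k_6 = \tfrac{1}{98}v^{4} + \tfrac{1}{49}v^{3} + \tfrac{9}{49}v^{2} - \tfrac{109}{98}v + \tfrac{44}{49} to the basis.

The other S-polynomials (S(h_2,k_3), S(h_2,k_4), S(h_1,k_5), S(h_2,k_5), S(k_3,k_5), S(k_4,k_5), S(h_1,k_6), S(h_2,k_6), S(k_3,k_6), S(k_4,k_6), S(k_5,k_6)) all reduce to 0 modulo the current basis, so we have a Gröbner basis.
Inter-reduce: drop elements whose leading term is divisible by another's, tail-reduce, and make monic.
Reduced Gröbner basis: {u - \tfrac{1}{98}v^{3} - \tfrac{5}{49}v^{2} + \tfrac{109}{98}, v^{4} + 2v^{3} + 18v^{2} - 109v + 88}.

These coincide, so the ideals are equal.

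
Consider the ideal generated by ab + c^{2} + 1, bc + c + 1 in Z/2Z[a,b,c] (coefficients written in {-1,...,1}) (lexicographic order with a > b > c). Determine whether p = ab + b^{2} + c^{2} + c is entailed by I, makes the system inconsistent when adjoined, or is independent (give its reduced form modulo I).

ab + b^{2} + c^{2} + c is independent of I; its normal form modulo I is b^{2} + c + 1.

First compute the reduced Gröbner basis of I by Buchberger's algorithm.
f_1 = ab + c^{2} + 1, LT = ab.
f_2 = bc + c + 1, LT = bc.

S(f_1,f_2): lcm = abc. S = ac + a + c^{3} + c.
  leading term ac: no divisor's leading term divides it; move ac to the remainder.
  leading term a: no divisor's leading term divides it; move a to the remainder.
  leading term c^{3}: no divisor's leading term divides it; move c^{3} to the remainder.
  leading term c: no divisor's leading term divides it; move c to the remainder.
  remainder ac + a + c^{3} + c ≠ 0; add h_3 = ac + a + c^{3} + c to the basis.

The other S-polynomials (S(f_1,h_3), S(f_2,h_3)) all reduce to 0 modulo the current basis, so we have a Gröbner basis.
Inter-reduce: drop elements whose leading term is divisible by another's, tail-reduce, and make monic.
Reduced Gröbner basis: {ab + c^{2} + 1, ac + a + c^{3} + c, bc + c + 1}.
Label its elements g_1 = ab + c^{2} + 1, g_2 = ac + a + c^{3} + c, g_3 = bc + c + 1.

Reduce p = ab + b^{2} + c^{2} + c modulo G:
  leading term ab: subtract (1)·g_1 from ab + b^{2} + c^{2} + c → b^{2} + c + 1
  leading term b^{2}: no divisor's leading term divides it; move b^{2} to the remainder.
  leading term c: no divisor's leading term divides it; move c to the remainder.
  leading term 1: no divisor's leading term divides it; move 1 to the remainder.
  normal form = b^{2} + c + 1.
The normal form is nonzero, so p ∉ I. Since p minus its normal form lies in I, I + (p) = I + (r) where r = b^{2} + c + 1; decide whether this ideal is the whole ring.
Run Buchberger on G together with r (pairs among the g_i already reduce to 0 since G is a Gröbner basis):
g_1 = ab + c^{2} + 1, LT = ab.
g_2 = ac + a + c^{3} + c, LT = ac.
g_3 = bc + c + 1, LT = bc.
r = b^{2} + c + 1, LT = b^{2}.

S(g_1,r): lcm = ab^{2}. S = ac + a + bc^{2} + b.
  leading term ac: subtract (1)·g_2 from ac + a + bc^{2} + b → bc^{2} + b + c^{3} + c
  leading term bc^{2}: subtract (c)·g_3 from bc^{2} + b + c^{3} + c → b + c^{3} + c^{2}
  leading term b: no divisor's leading term divides it; move b to the remainder.
  leading term c^{3}: no divisor's leading term divides it; move c^{3} to the remainder.
  leading term c^{2}: no divisor's leading term divides it; move c^{2} to the remainder.
  remainder b + c^{3} + c^{2} ≠ 0; add m_5 = b + c^{3} + c^{2} to the basis.

S(g_3,r): lcm = b^{2}c. S = bc + b + c^{2} + c.
  leading term bc: subtract (1)·g_3 from bc + b + c^{2} + c → b + c^{2} + 1
  leading term b: subtract (1)·m_5 from b + c^{2} + 1 → c^{3} + 1
  leading term c^{3}: no divisor's leading term divides it; move c^{3} to the remainder.
  leading term 1: no divisor's leading term divides it; move 1 to the remainder.
  remainder c^{3} + 1 ≠ 0; add m_6 = c^{3} + 1 to the basis.

The other S-polynomials (S(g_1,g_2), S(g_1,g_3), S(g_2,g_3), S(g_2,r), S(g_1,m_5), S(g_2,m_5), S(g_3,m_5), S(r,m_5), S(g_1,m_6), S(g_2,m_6), S(g_3,m_6), S(r,m_6), S(m_5,m_6)) all reduce to 0 modulo the current basis, so we have a Gröbner basis.
Inter-reduce: drop elements whose leading term is divisible by another's, tail-reduce, and make monic.
Reduced Gröbner basis: {ac + a + c + 1, b + c^{2} + 1, c^{3} + 1}.
The reduced Gröbner basis of I + (p) is {ac + a + c + 1, b + c^{2} + 1, c^{3} + 1} ≠ {1}, a proper ideal, so the enlarged system stays consistent: p is independent of I, with normal form b^{2} + c + 1.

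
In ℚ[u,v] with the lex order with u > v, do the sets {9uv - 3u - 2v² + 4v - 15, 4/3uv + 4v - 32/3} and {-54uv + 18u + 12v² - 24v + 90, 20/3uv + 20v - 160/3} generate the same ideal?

Equality of ideals is decidable: compute both reduced Gröbner bases (unique for the ordering) and check whether they agree.
Buchberger on the first generating set:
f_1 = 9uv - 3u - 2v² + 4v - 15, LT = uv.
f_2 = 4/3uv + 4v - 32/3, LT = uv.

S(f_1,f_2): lcm = uv. S = -⅓u - 2/9v² - 23/9v + 19/3.
  leading term u: no divisor's leading term divides it; move -⅓u to the remainder.
  leading term v²: no divisor's leading term divides it; move -2/9v² to the remainder.
  leading term v: no divisor's leading term divides it; move -23/9v to the remainder.
  leading term 1: no divisor's leading term divides it; move 19/3 to the remainder.
  remainder -⅓u - 2/9v² - 23/9v + 19/3 ≠ 0; add g_3 = -⅓u - 2/9v² - 23/9v + 19/3 to the basis.

S(f_1,g_3): lcm = uv. S = -⅓u - ⅔v³ - 71/9v² + 175/9v - 5/3.
  leading term u: subtract (1)·g_3 from -⅓u - ⅔v³ - 71/9v² + 175/9v - 5/3 → -⅔v³ - 23/3v² + 22v - 8
  leading term v³: no divisor's leading term divides it; move -⅔v³ to the remainder.
  leading term v²: no divisor's leading term divides it; move -23/3v² to the remainder.
  leading term v: no divisor's leading term divides it; move 22v to the remainder.
  leading term 1: no divisor's leading term divides it; move -8 to the remainder.
  remainder -⅔v³ - 23/3v² + 22v - 8 ≠ 0; add g_4 = -⅔v³ - 23/3v² + 22v - 8 to the basis.

The other S-polynomials (S(f_2,g_3), S(f_1,g_4), S(f_2,g_4), S(g_3,g_4)) all reduce to 0 modulo the current basis, so we have a Gröbner basis.
Inter-reduce: drop elements whose leading term is divisible by another's, tail-reduce, and make monic.
Reduced Gröbner basis: {u + ⅔v² + 23/3v - 19, v³ + 23/2v² - 33v + 12}.

Buchberger on the second generating set:
h_1 = -54uv + 18u + 12v² - 24v + 90, LT = uv.
h_2 = 20/3uv + 20v - 160/3, LT = uv.

S(h_1,h_2): lcm = uv. S = -⅓u - 2/9v² - 23/9v + 19/3.
  leading term u: no divisor's leading term divides it; move -⅓u to the remainder.
  leading term v²: no divisor's leading term divides it; move -2/9v² to the remainder.
  leading term v: no divisor's leading term divides it; move -23/9v to the remainder.
  leading term 1: no divisor's leading term divides it; move 19/3 to the remainder.
  remainder -⅓u - 2/9v² - 23/9v + 19/3 ≠ 0; add k_3 = -⅓u - 2/9v² - 23/9v + 19/3 to the basis.

S(h_1,k_3): lcm = uv. S = -⅓u - ⅔v³ - 71/9v² + 175/9v - 5/3.
  leading term u: subtract (1)·k_3 from -⅓u - ⅔v³ - 71/9v² + 175/9v - 5/3 → -⅔v³ - 23/3v² + 22v - 8
  leading term v³: no divisor's leading term divides it; move -⅔v³ to the remainder.
  leading term v²: no divisor's leading term divides it; move -23/3v² to the remainder.
  leading term v: no divisor's leading term divides it; move 22v to the remainder.
  leading term 1: no divisor's leading term divides it; move -8 to the remainder.
  remainder -⅔v³ - 23/3v² + 22v - 8 ≠ 0; add k_4 = -⅔v³ - 23/3v² + 22v - 8 to the basis.

The other S-polynomials (S(h_2,k_3), S(h_1,k_4), S(h_2,k_4), S(k_3,k_4)) all reduce to 0 modulo the current basis, so we have a Gröbner basis.
Inter-reduce: drop elements whose leading term is divisible by another's, tail-reduce, and make monic.
Reduced Gröbner basis: {u + ⅔v² + 23/3v - 19, v³ + 23/2v² - 33v + 12}.

These coincide, so the ideals are equal.

Yes, the ideals are equal.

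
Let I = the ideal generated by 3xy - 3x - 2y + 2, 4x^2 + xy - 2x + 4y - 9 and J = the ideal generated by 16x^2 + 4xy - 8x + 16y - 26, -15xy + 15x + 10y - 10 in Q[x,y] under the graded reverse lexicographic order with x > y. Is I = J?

Equality of ideals is decidable: compute both reduced Gröbner bases (unique for the ordering) and check whether they agree.
Buchberger on the first generating set:
f_1 = 3xy - 3x - 2y + 2, LT = xy.
f_2 = 4x^2 + xy - 2x + 4y - 9, LT = x^2.

S(f_1,f_2): lcm = x^2y. S = -1/4xy^2 - x^2 - 1/6xy - y^2 + 2/3x + 9/4y.
  leading term xy^2: subtract (-1/12y)·f_1 from -1/4xy^2 - x^2 - 1/6xy - y^2 + 2/3x + 9/4y → -x^2 - 5/12xy - 7/6y^2 + 2/3x + 29/12y
  leading term x^2: subtract (-1/4)·f_2 from -x^2 - 5/12xy - 7/6y^2 + 2/3x + 29/12y → -1/6xy - 7/6y^2 + 1/6x + 41/12y - 9/4
  leading term xy: subtract (-1/18)·f_1 from -1/6xy - 7/6y^2 + 1/6x + 41/12y - 9/4 → -7/6y^2 + 119/36y - 77/36
  leading term y^2: no divisor's leading term divides it; move -7/6y^2 to the remainder.
  leading term y: no divisor's leading term divides it; move 119/36y to the remainder.
  leading term 1: no divisor's leading term divides it; move -77/36 to the remainder.
  remainder -7/6y^2 + 119/36y - 77/36 ≠ 0; add g_3 = -7/6y^2 + 119/36y - 77/36 to the basis.

S(f_1,g_3): lcm = xy^2. S = 11/6xy - 2/3y^2 - 11/6x + 2/3y.
  leading term xy: subtract (11/18)·f_1 from 11/6xy - 2/3y^2 - 11/6x + 2/3y → -2/3y^2 + 17/9y - 11/9
  leading term y^2: subtract (4/7)·g_3 from -2/3y^2 + 17/9y - 11/9 → 0
  remainder 0.

S(f_2,g_3): leading monomials are coprime, so the S-polynomial reduces to 0 (Buchberger's first criterion).
Every S-polynomial of the final basis reduces to 0, so we have a Gröbner basis.
Inter-reduce: drop elements whose leading term is divisible by another's, tail-reduce, and make monic.
Reduced Gröbner basis: {x^2 - 1/4x + 7/6y - 29/12, xy - x - 2/3y + 2/3, y^2 - 17/6y + 11/6}.

Buchberger on the second generating set:
h_1 = 16x^2 + 4xy - 8x + 16y - 26, LT = x^2.
h_2 = -15xy + 15x + 10y - 10, LT = xy.

S(h_1,h_2): lcm = x^2y. S = 1/4xy^2 + x^2 + 1/6xy + y^2 - 2/3x - 13/8y.
  leading term xy^2: subtract (-1/60y)·h_2 from 1/4xy^2 + x^2 + 1/6xy + y^2 - 2/3x - 13/8y → x^2 + 5/12xy + 7/6y^2 - 2/3x - 43/24y
  leading term x^2: subtract (1/16)·h_1 from x^2 + 5/12xy + 7/6y^2 - 2/3x - 43/24y → 1/6xy + 7/6y^2 - 1/6x - 67/24y + 13/8
  leading term xy: subtract (-1/90)·h_2 from 1/6xy + 7/6y^2 - 1/6x - 67/24y + 13/8 → 7/6y^2 - 193/72y + 109/72
  leading term y^2: no divisor's leading term divides it; move 7/6y^2 to the remainder.
  leading term y: no divisor's leading term divides it; move -193/72y to the remainder.
  leading term 1: no divisor's leading term divides it; move 109/72 to the remainder.
  remainder 7/6y^2 - 193/72y + 109/72 ≠ 0; add k_3 = 7/6y^2 - 193/72y + 109/72 to the basis.

S(h_1,k_3): leading monomials are coprime, so the S-polynomial reduces to 0 (Buchberger's first criterion).
S(h_2,k_3): lcm = xy^2. S = 109/84xy - 2/3y^2 - 109/84x + 2/3y.
  leading term xy: subtract (-109/1260)·h_2 from 109/84xy - 2/3y^2 - 109/84x + 2/3y → -2/3y^2 + 193/126y - 109/126
  leading term y^2: subtract (-4/7)·k_3 from -2/3y^2 + 193/126y - 109/126 → 0
  remainder 0.

Every S-polynomial of the final basis reduces to 0, so we have a Gröbner basis.
Inter-reduce: drop elements whose leading term is divisible by another's, tail-reduce, and make monic.
Reduced Gröbner basis: {x^2 - 1/4x + 7/6y - 43/24, xy - x - 2/3y + 2/3, y^2 - 193/84y + 109/84}.

The bases are distinct; the ideals are different.

No, the ideals differ.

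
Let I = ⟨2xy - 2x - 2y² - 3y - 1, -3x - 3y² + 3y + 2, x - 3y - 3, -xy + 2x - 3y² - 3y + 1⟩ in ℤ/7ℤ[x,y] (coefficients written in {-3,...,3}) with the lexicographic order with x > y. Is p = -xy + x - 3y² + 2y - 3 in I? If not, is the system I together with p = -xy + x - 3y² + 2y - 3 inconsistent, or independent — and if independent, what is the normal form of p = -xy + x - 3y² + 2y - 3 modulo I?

-xy + x - 3y² + 2y - 3 lies in I (it reduces to 0).

First compute the reduced Gröbner basis of I by Buchberger's algorithm.
f_1 = 2xy - 2x - 2y² - 3y - 1, LT = xy.
f_2 = -3x - 3y² + 3y + 2, LT = x.
f_3 = x - 3y - 3, LT = x.
f_4 = -xy + 2x - 3y² - 3y + 1, LT = xy.

S(f_1,f_2): lcm = xy. S = -x - y³ - 2y + 3.
  leading term x: subtract (-2)·f_2 from -x - y³ - 2y + 3 → -y³ + y² - 3y
  leading term y³: no divisor's leading term divides it; move -y³ to the remainder.
  leading term y²: no divisor's leading term divides it; move y² to the remainder.
  leading term y: no divisor's leading term divides it; move -3y to the remainder.
  remainder -y³ + y² - 3y ≠ 0; add h_5 = -y³ + y² - 3y to the basis.

S(f_1,f_3): lcm = xy. S = -x + 2y² - 2y + 3.
  leading term x: subtract (-2)·f_2 from -x + 2y² - 2y + 3 → 3y² - 3y
  leading term y²: no divisor's leading term divides it; move 3y² to the remainder.
  leading term y: no divisor's leading term divides it; move -3y to the remainder.
  remainder 3y² - 3y ≠ 0; add h_6 = 3y² - 3y to the basis.

S(f_1,f_4): lcm = xy. S = x + 3y² - y - 3.
  leading term x: subtract (2)·f_2 from x + 3y² - y - 3 → 2y²
  leading term y²: subtract (3)·h_6 from 2y² → 2y
  leading term y: no divisor's leading term divides it; move 2y to the remainder.
  remainder 2y ≠ 0; add h_7 = 2y to the basis.

The other S-polynomials (S(f_2,f_3), S(f_2,f_4), S(f_3,f_4), S(f_1,h_5), S(f_2,h_5), S(f_3,h_5), S(f_4,h_5), S(f_1,h_6), S(f_2,h_6), S(f_3,h_6), S(f_4,h_6), S(h_5,h_6), S(f_1,h_7), S(f_2,h_7), S(f_3,h_7), S(f_4,h_7), S(h_5,h_7), S(h_6,h_7)) all reduce to 0 modulo the current basis, so we have a Gröbner basis.
Inter-reduce: drop elements whose leading term is divisible by another's, tail-reduce, and make monic.
Reduced Gröbner basis: {x - 3, y}.
Label its elements g_1 = x - 3, g_2 = y.

Reduce p = -xy + x - 3y² + 2y - 3 modulo G:
  leading term xy: subtract (-y)·g_1 from -xy + x - 3y² + 2y - 3 → x - 3y² - y - 3
  leading term x: subtract (1)·g_1 from x - 3y² - y - 3 → -3y² - y
  leading term y²: subtract (-3y)·g_2 from -3y² - y → -y
  leading term y: subtract (-1)·g_2 from -y → 0
  normal form = 0.
Since the normal form is 0, p ∈ I.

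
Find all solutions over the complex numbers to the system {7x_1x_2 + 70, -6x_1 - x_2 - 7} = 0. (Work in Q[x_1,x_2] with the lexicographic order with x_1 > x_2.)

{(5/6, -12), (-2, 5)}

Compute a lex Gröbner basis by Buchberger's algorithm.
f_1 = 7x_1x_2 + 70, LT = x_1x_2.
f_2 = -6x_1 - x_2 - 7, LT = x_1.

S(f_1,f_2): lcm = x_1x_2. S = -1/6x_2^2 - 7/6x_2 + 10.
  leading term x_2^2: no divisor's leading term divides it; move -1/6x_2^2 to the remainder.
  leading term x_2: no divisor's leading term divides it; move -7/6x_2 to the remainder.
  leading term 1: no divisor's leading term divides it; move 10 to the remainder.
  remainder -1/6x_2^2 - 7/6x_2 + 10 ≠ 0; add h_3 = -1/6x_2^2 - 7/6x_2 + 10 to the basis.

The other S-polynomials (S(f_1,h_3), S(f_2,h_3)) all reduce to 0 modulo the current basis, so we have a Gröbner basis.
Inter-reduce: drop elements whose leading term is divisible by another's, tail-reduce, and make monic.
Reduced Gröbner basis: {x_1 + 1/6x_2 + 7/6, x_2^2 + 7x_2 - 60}.

A lex Gröbner basis eliminates variables successively. Here x_2^2 + 7x_2 - 60 depends only on x_2, with roots {-12, 5}; lifting each root through the earlier basis elements recovers the full solutions.
  x_2 = -12: the earlier basis element becomes x_1 - 5/6 = 0, giving x_1 = 5/6 — point (5/6, -12).
  x_2 = 5: the earlier basis element becomes x_1 + 2 = 0, giving x_1 = -2 — point (-2, 5).
Substituting each solution back into the original system confirms all equations vanish.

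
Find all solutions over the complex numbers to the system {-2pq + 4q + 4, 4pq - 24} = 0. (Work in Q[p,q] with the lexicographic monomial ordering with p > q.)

Compute a lex Gröbner basis by Buchberger's algorithm.
f_1 = -2pq + 4q + 4, LT = pq.
f_2 = 4pq - 24, LT = pq.

S(f_1,f_2): lcm = pq. S = -2q + 4.
  reduce S modulo (f_1, f_2):
  remainder -2q + 4 ≠ 0; add h_3 = -2q + 4 to the basis.

S(f_1,h_3): lcm = pq. S = 2p - 2q - 2.
  reduce S modulo (f_1, f_2, h_3):
  remainder 2p - 6 ≠ 0; add h_4 = 2p - 6 to the basis.

The other S-polynomials (S(f_2,h_3), S(f_1,h_4), S(f_2,h_4), S(h_3,h_4)) all reduce to 0 modulo the current basis, so we have a Gröbner basis.
Inter-reduce: drop elements whose leading term is divisible by another's, tail-reduce, and make monic.
Reduced Gröbner basis: {p - 3, q - 2}.

Since the basis is lex-ordered, q - 2 is univariate in q. Its roots are {2}. Back-substituting each root into the other basis elements fixes the other coordinates.
  q = 2: the earlier basis element becomes p - 3 = 0, giving p = 3 — point (3, 2).

{(3, 2)}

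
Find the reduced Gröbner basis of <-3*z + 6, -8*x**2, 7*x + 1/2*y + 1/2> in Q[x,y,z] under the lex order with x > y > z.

G = {x + 1/14*y + 1/14, y**2 + 2*y + 1, z - 2}

f_1 = -3*z + 6, LT = z.
f_2 = -8*x**2, LT = x**2.
f_3 = 7*x + 1/2*y + 1/2, LT = x.

S(f_2,f_3): lcm = x**2. S = -1/14*x*y - 1/14*x.
  reduce S modulo (f_1, f_2, f_3):
  remainder 1/196*y**2 + 1/98*y + 1/196 ≠ 0; add g_4 = 1/196*y**2 + 1/98*y + 1/196 to the basis.

The other S-polynomials (S(f_1,f_2), S(f_1,f_3), S(f_1,g_4), S(f_2,g_4), S(f_3,g_4)) all reduce to 0 modulo the current basis, so we have a Gröbner basis.
Inter-reduce: drop elements whose leading term is divisible by another's, tail-reduce, and make monic.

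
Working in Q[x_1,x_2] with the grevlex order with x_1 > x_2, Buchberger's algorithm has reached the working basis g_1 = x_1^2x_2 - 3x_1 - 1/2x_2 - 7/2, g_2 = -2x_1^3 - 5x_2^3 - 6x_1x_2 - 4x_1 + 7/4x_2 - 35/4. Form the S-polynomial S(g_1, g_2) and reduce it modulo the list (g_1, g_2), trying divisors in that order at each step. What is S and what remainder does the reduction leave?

S(g_1, g_2) = -5/2x_2^4 - 3x_1x_2^2 - 3x_1^2 - 5/2x_1x_2 + 7/8x_2^2 - 7/2x_1 - 35/8x_2; remainder on division = -5/2x_2^4 - 3x_1x_2^2 - 3x_1^2 - 5/2x_1x_2 + 7/8x_2^2 - 7/2x_1 - 35/8x_2.

lcm(LM(g_1), LM(g_2)) = x_1^3x_2.
S = (lcm/LT(g_1))·g_1 − (lcm/LT(g_2))·g_2 = -5/2x_2^4 - 3x_1x_2^2 - 3x_1^2 - 5/2x_1x_2 + 7/8x_2^2 - 7/2x_1 - 35/8x_2.
Reduce S modulo (g_1, g_2) in that order:
  leading term x_2^4: no divisor's leading term divides it; move -5/2x_2^4 to the remainder.
  leading term x_1x_2^2: no divisor's leading term divides it; move -3x_1x_2^2 to the remainder.
  leading term x_1^2: no divisor's leading term divides it; move -3x_1^2 to the remainder.
  leading term x_1x_2: no divisor's leading term divides it; move -5/2x_1x_2 to the remainder.
  leading term x_2^2: no divisor's leading term divides it; move 7/8x_2^2 to the remainder.
  leading term x_1: no divisor's leading term divides it; move -7/2x_1 to the remainder.
  leading term x_2: no divisor's leading term divides it; move -35/8x_2 to the remainder.
The remainder -5/2x_2^4 - 3x_1x_2^2 - 3x_1^2 - 5/2x_1x_2 + 7/8x_2^2 - 7/2x_1 - 35/8x_2 is nonzero, so it would be added as the next basis element.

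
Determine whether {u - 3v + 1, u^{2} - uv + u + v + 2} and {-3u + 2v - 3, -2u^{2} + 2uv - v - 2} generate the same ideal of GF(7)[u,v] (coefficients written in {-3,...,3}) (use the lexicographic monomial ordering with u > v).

Since reduced Gröbner bases are canonical representatives of ideals under a given ordering, it suffices to compute and compare them.
Buchberger on the first generating set:
f_1 = u - 3v + 1, LT = u.
f_2 = u^{2} - uv + u + v + 2, LT = u^{2}.

S(f_1,f_2): lcm = u^{2}. S = -2uv - v - 2.
  leading term uv: subtract (-2v)·f_1 from -2uv - v - 2 → v^{2} + v - 2
  leading term v^{2}: no divisor's leading term divides it; move v^{2} to the remainder.
  leading term v: no divisor's leading term divides it; move v to the remainder.
  leading term 1: no divisor's leading term divides it; move -2 to the remainder.
  remainder v^{2} + v - 2 ≠ 0; add g_3 = v^{2} + v - 2 to the basis.

S(f_1,g_3): leading monomials are coprime, so the S-polynomial reduces to 0 (Buchberger's first criterion).
S(f_2,g_3): leading monomials are coprime, so the S-polynomial reduces to 0 (Buchberger's first criterion).
Every S-polynomial of the final basis reduces to 0, so we have a Gröbner basis.
Inter-reduce: drop elements whose leading term is divisible by another's, tail-reduce, and make monic.
Reduced Gröbner basis: {u - 3v + 1, v^{2} + v - 2}.

Buchberger on the second generating set:
h_1 = -3u + 2v - 3, LT = u.
h_2 = -2u^{2} + 2uv - v - 2, LT = u^{2}.

S(h_1,h_2): lcm = u^{2}. S = -2uv + u + 3v - 1.
  leading term uv: subtract (3v)·h_1 from -2uv + u + 3v - 1 → u + v^{2} - 2v - 1
  leading term u: subtract (2)·h_1 from u + v^{2} - 2v - 1 → v^{2} + v - 2
  leading term v^{2}: no divisor's leading term divides it; move v^{2} to the remainder.
  leading term v: no divisor's leading term divides it; move v to the remainder.
  leading term 1: no divisor's leading term divides it; move -2 to the remainder.
  remainder v^{2} + v - 2 ≠ 0; add k_3 = v^{2} + v - 2 to the basis.

S(h_1,k_3): leading monomials are coprime, so the S-polynomial reduces to 0 (Buchberger's first criterion).
S(h_2,k_3): leading monomials are coprime, so the S-polynomial reduces to 0 (Buchberger's first criterion).
Every S-polynomial of the final basis reduces to 0, so we have a Gröbner basis.
Inter-reduce: drop elements whose leading term is divisible by another's, tail-reduce, and make monic.
Reduced Gröbner basis: {u - 3v + 1, v^{2} + v - 2}.

These coincide, so the ideals are equal.

Yes, the ideals are equal.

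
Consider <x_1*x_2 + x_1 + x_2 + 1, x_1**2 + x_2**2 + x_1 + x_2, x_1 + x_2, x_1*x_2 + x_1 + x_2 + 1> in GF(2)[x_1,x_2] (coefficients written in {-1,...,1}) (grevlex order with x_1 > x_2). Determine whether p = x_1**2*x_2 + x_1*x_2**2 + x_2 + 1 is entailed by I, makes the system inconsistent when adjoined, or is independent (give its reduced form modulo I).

x_1**2*x_2 + x_1*x_2**2 + x_2 + 1 is independent of I; its normal form modulo I is x_2 + 1.

First compute the reduced Gröbner basis of I by Buchberger's algorithm.
f_1 = x_1*x_2 + x_1 + x_2 + 1, LT = x_1*x_2.
f_2 = x_1**2 + x_2**2 + x_1 + x_2, LT = x_1**2.
f_3 = x_1 + x_2, LT = x_1.
f_4 = x_1*x_2 + x_1 + x_2 + 1, LT = x_1*x_2.

S(f_1,f_2): lcm = x_1**2*x_2. S = x_2**3 + x_1**2 + x_2**2 + x_1.
  leading term x_2**3: no divisor's leading term divides it; move x_2**3 to the remainder.
  leading term x_1**2: subtract (1)·f_2 from x_1**2 + x_2**2 + x_1 → x_2
  leading term x_2: no divisor's leading term divides it; move x_2 to the remainder.
  remainder x_2**3 + x_2 ≠ 0; add h_5 = x_2**3 + x_2 to the basis.

S(f_1,f_3): lcm = x_1*x_2. S = x_2**2 + x_1 + x_2 + 1.
  leading term x_2**2: no divisor's leading term divides it; move x_2**2 to the remainder.
  leading term x_1: subtract (1)·f_3 from x_1 + x_2 + 1 → 1
  leading term 1: no divisor's leading term divides it; move 1 to the remainder.
  remainder x_2**2 + 1 ≠ 0; add h_6 = x_2**2 + 1 to the basis.

The other S-polynomials (S(f_1,f_4), S(f_2,f_3), S(f_2,f_4), S(f_3,f_4), S(f_1,h_5), S(f_2,h_5), S(f_3,h_5), S(f_4,h_5), S(f_1,h_6), S(f_2,h_6), S(f_3,h_6), S(f_4,h_6), S(h_5,h_6)) all reduce to 0 modulo the current basis, so we have a Gröbner basis.
Inter-reduce: drop elements whose leading term is divisible by another's, tail-reduce, and make monic.
Reduced Gröbner basis: {x_2**2 + 1, x_1 + x_2}.
Label its elements g_1 = x_2**2 + 1, g_2 = x_1 + x_2.

Reduce p = x_1**2*x_2 + x_1*x_2**2 + x_2 + 1 modulo G:
  leading term x_1**2*x_2: subtract (x_1*x_2)·g_2 from x_1**2*x_2 + x_1*x_2**2 + x_2 + 1 → x_2 + 1
  leading term x_2: no divisor's leading term divides it; move x_2 to the remainder.
  leading term 1: no divisor's leading term divides it; move 1 to the remainder.
  normal form = x_2 + 1.
The normal form is nonzero, so p ∉ I. Since p minus its normal form lies in I, I + (p) = I + (r) where r = x_2 + 1; decide whether this ideal is the whole ring.
Run Buchberger on G together with r (pairs among the g_i already reduce to 0 since G is a Gröbner basis):
g_1 = x_2**2 + 1, LT = x_2**2.
g_2 = x_1 + x_2, LT = x_1.
r = x_2 + 1, LT = x_2.

The S-polynomials (S(g_1,g_2), S(g_1,r), S(g_2,r)) all reduce to 0 modulo the current basis, so we have a Gröbner basis.
Inter-reduce: drop elements whose leading term is divisible by another's, tail-reduce, and make monic.
Reduced Gröbner basis: {x_1 + 1, x_2 + 1}.
The reduced Gröbner basis of I + (p) is {x_1 + 1, x_2 + 1} ≠ {1}, a proper ideal, so the enlarged system stays consistent: p is independent of I, with normal form x_2 + 1.

The remainder on division by a Gröbner basis is unique — it is the normal form.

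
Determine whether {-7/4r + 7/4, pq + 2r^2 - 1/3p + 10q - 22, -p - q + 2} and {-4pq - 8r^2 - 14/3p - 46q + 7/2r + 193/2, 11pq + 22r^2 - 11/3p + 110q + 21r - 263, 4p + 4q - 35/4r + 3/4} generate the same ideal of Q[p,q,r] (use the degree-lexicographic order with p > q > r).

Equality of ideals is decidable: compute both reduced Gröbner bases (unique for the ordering) and check whether they agree.
Buchberger on the first generating set:
f_1 = -7/4r + 7/4, LT = r.
f_2 = pq + 2r^2 - 1/3p + 10q - 22, LT = pq.
f_3 = -p - q + 2, LT = p.

S(f_2,f_3): lcm = pq. S = -q^2 + 2r^2 - 1/3p + 12q - 22.
  reduce S modulo (f_1, f_2, f_3):
  remainder -q^2 + 37/3q - 62/3 ≠ 0; add g_4 = -q^2 + 37/3q - 62/3 to the basis.

The other S-polynomials (S(f_1,f_2), S(f_1,f_3), S(f_1,g_4), S(f_2,g_4), S(f_3,g_4)) all reduce to 0 modulo the current basis, so we have a Gröbner basis.
Inter-reduce: drop elements whose leading term is divisible by another's, tail-reduce, and make monic.
Reduced Gröbner basis: {q^2 - 37/3q + 62/3, p + q - 2, r - 1}.

Buchberger on the second generating set:
h_1 = -4pq - 8r^2 - 14/3p - 46q + 7/2r + 193/2, LT = pq.
h_2 = 11pq + 22r^2 - 11/3p + 110q + 21r - 263, LT = pq.
h_3 = 4p + 4q - 35/4r + 3/4, LT = p.

S(h_1,h_2): lcm = pq. S = 3/2p + 3/2q - 245/88r - 19/88.
  reduce S modulo (h_1, h_2, h_3):
  remainder 175/352r - 175/352 ≠ 0; add k_4 = 175/352r - 175/352 to the basis.

S(h_1,h_3): lcm = pq. S = -q^2 + 35/16qr + 2r^2 + 7/6p + 181/16q - 7/8r - 193/8.
  reduce S modulo (h_1, h_2, h_3, k_4):
  remainder -q^2 + 37/3q - 62/3 ≠ 0; add k_5 = -q^2 + 37/3q - 62/3 to the basis.

The other S-polynomials (S(h_2,h_3), S(h_1,k_4), S(h_2,k_4), S(h_3,k_4), S(h_1,k_5), S(h_2,k_5), S(h_3,k_5), S(k_4,k_5)) all reduce to 0 modulo the current basis, so we have a Gröbner basis.
Inter-reduce: drop elements whose leading term is divisible by another's, tail-reduce, and make monic.
Reduced Gröbner basis: {q^2 - 37/3q + 62/3, p + q - 2, r - 1}.

These coincide, so the ideals are equal.

Yes, the ideals are equal.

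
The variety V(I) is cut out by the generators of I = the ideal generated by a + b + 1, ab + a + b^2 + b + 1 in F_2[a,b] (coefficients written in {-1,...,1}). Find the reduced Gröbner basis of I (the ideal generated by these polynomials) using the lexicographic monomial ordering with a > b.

The reduced Gröbner basis is the canonical form of the ideal for this ordering.

f_1 = a + b + 1, LT = a.
f_2 = ab + a + b^2 + b + 1, LT = ab.

S(f_1,f_2): lcm = ab. S = a + 1.
  leading term a: subtract (1)·f_1 from a + 1 → b
  leading term b: no divisor's leading term divides it; move b to the remainder.
  remainder b ≠ 0; add g_3 = b to the basis.

The other S-polynomials (S(f_1,g_3), S(f_2,g_3)) all reduce to 0 modulo the current basis, so we have a Gröbner basis.
Inter-reduce: drop elements whose leading term is divisible by another's, tail-reduce, and make monic.

G = {a + 1, b}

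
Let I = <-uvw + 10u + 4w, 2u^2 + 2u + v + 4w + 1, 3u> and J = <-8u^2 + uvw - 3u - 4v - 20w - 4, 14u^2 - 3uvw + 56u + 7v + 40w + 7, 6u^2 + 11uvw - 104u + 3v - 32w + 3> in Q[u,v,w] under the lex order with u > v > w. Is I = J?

For a fixed monomial order, each ideal has a unique reduced Gröbner basis; comparing bases decides equality.
Buchberger on the first generating set:
f_1 = -uvw + 10u + 4w, LT = uvw.
f_2 = 2u^2 + 2u + v + 4w + 1, LT = u^2.
f_3 = 3u, LT = u.

S(f_1,f_2): lcm = u^2vw. S = -10u^2 - uvw - 4uw - 1/2v^2w - 2vw^2 - 1/2vw.
  leading term u^2: subtract (-5)·f_2 from -10u^2 - uvw - 4uw - 1/2v^2w - 2vw^2 - 1/2vw → -uvw - 4uw + 10u - 1/2v^2w - 2vw^2 - 1/2vw + 5v + 20w + 5
  leading term uvw: subtract (1)·f_1 from -uvw - 4uw + 10u - 1/2v^2w - 2vw^2 - 1/2vw + 5v + 20w + 5 → -4uw - 1/2v^2w - 2vw^2 - 1/2vw + 5v + 16w + 5
  leading term uw: subtract (-4/3w)·f_3 from -4uw - 1/2v^2w - 2vw^2 - 1/2vw + 5v + 16w + 5 → -1/2v^2w - 2vw^2 - 1/2vw + 5v + 16w + 5
  leading term v^2w: no divisor's leading term divides it; move -1/2v^2w to the remainder.
  leading term vw^2: no divisor's leading term divides it; move -2vw^2 to the remainder.
  leading term vw: no divisor's leading term divides it; move -1/2vw to the remainder.
  leading term v: no divisor's leading term divides it; move 5v to the remainder.
  leading term w: no divisor's leading term divides it; move 16w to the remainder.
  leading term 1: no divisor's leading term divides it; move 5 to the remainder.
  remainder -1/2v^2w - 2vw^2 - 1/2vw + 5v + 16w + 5 ≠ 0; add g_4 = -1/2v^2w - 2vw^2 - 1/2vw + 5v + 16w + 5 to the basis.

S(f_1,f_3): lcm = uvw. S = -10u - 4w.
  leading term u: subtract (-10/3)·f_3 from -10u - 4w → -4w
  leading term w: no divisor's leading term divides it; move -4w to the remainder.
  remainder -4w ≠ 0; add g_5 = -4w to the basis.

S(f_2,f_3): lcm = u^2. S = u + 1/2v + 2w + 1/2.
  leading term u: subtract (1/3)·f_3 from u + 1/2v + 2w + 1/2 → 1/2v + 2w + 1/2
  leading term v: no divisor's leading term divides it; move 1/2v to the remainder.
  leading term w: subtract (-1/2)·g_5 from 2w + 1/2 → 1/2
  leading term 1: no divisor's leading term divides it; move 1/2 to the remainder.
  remainder 1/2v + 1/2 ≠ 0; add g_6 = 1/2v + 1/2 to the basis.

The other S-polynomials (S(f_1,g_4), S(f_2,g_4), S(f_3,g_4), S(f_1,g_5), S(f_2,g_5), S(f_3,g_5), S(g_4,g_5), S(f_1,g_6), S(f_2,g_6), S(f_3,g_6), S(g_4,g_6), S(g_5,g_6)) all reduce to 0 modulo the current basis, so we have a Gröbner basis.
Inter-reduce: drop elements whose leading term is divisible by another's, tail-reduce, and make monic.
Reduced Gröbner basis: {u, v + 1, w}.

Buchberger on the second generating set:
h_1 = -8u^2 + uvw - 3u - 4v - 20w - 4, LT = u^2.
h_2 = 14u^2 - 3uvw + 56u + 7v + 40w + 7, LT = u^2.
h_3 = 6u^2 + 11uvw - 104u + 3v - 32w + 3, LT = u^2.

S(h_1,h_2): lcm = u^2. S = 5/56uvw - 29/8u - 5/14w.
  leading term uvw: no divisor's leading term divides it; move 5/56uvw to the remainder.
  leading term u: no divisor's leading term divides it; move -29/8u to the remainder.
  leading term w: no divisor's leading term divides it; move -5/14w to the remainder.
  remainder 5/56uvw - 29/8u - 5/14w ≠ 0; add k_4 = 5/56uvw - 29/8u - 5/14w to the basis.

S(h_1,h_3): lcm = u^2. S = -47/24uvw + 425/24u + 47/6w.
  leading term uvw: subtract (-329/15)·k_4 from -47/24uvw + 425/24u + 47/6w → -309/5u
  leading term u: no divisor's leading term divides it; move -309/5u to the remainder.
  remainder -309/5u ≠ 0; add k_5 = -309/5u to the basis.

S(h_1,k_4): lcm = u^2vw. S = 203/5u^2 - 1/8uv^2w^2 + 3/8uvw + 4uw + 1/2v^2w + 5/2vw^2 + 1/2vw.
  leading term u^2: subtract (-203/40)·h_1 from 203/5u^2 - 1/8uv^2w^2 + 3/8uvw + 4uw + 1/2v^2w + 5/2vw^2 + 1/2vw → -1/8uv^2w^2 + 109/20uvw + 4uw - 609/40u + 1/2v^2w + 5/2vw^2 + 1/2vw - 203/10v - 203/2w - 203/10
  leading term uv^2w^2: subtract (-7/5vw)·k_4 from -1/8uv^2w^2 + 109/20uvw + 4uw - 609/40u + 1/2v^2w + 5/2vw^2 + 1/2vw - 203/10v - 203/2w - 203/10 → 3/8uvw + 4uw - 609/40u + 1/2v^2w + 2vw^2 + 1/2vw - 203/10v - 203/2w - 203/10
  leading term uvw: subtract (21/5)·k_4 from 3/8uvw + 4uw - 609/40u + 1/2v^2w + 2vw^2 + 1/2vw - 203/10v - 203/2w - 203/10 → 4uw + 1/2v^2w + 2vw^2 + 1/2vw - 203/10v - 100w - 203/10
  leading term uw: subtract (-20/309w)·k_5 from 4uw + 1/2v^2w + 2vw^2 + 1/2vw - 203/10v - 100w - 203/10 → 1/2v^2w + 2vw^2 + 1/2vw - 203/10v - 100w - 203/10
  leading term v^2w: no divisor's leading term divides it; move 1/2v^2w to the remainder.
  leading term vw^2: no divisor's leading term divides it; move 2vw^2 to the remainder.
  leading term vw: no divisor's leading term divides it; move 1/2vw to the remainder.
  leading term v: no divisor's leading term divides it; move -203/10v to the remainder.
  leading term w: no divisor's leading term divides it; move -100w to the remainder.
  leading term 1: no divisor's leading term divides it; move -203/10 to the remainder.
  remainder 1/2v^2w + 2vw^2 + 1/2vw - 203/10v - 100w - 203/10 ≠ 0; add k_6 = 1/2v^2w + 2vw^2 + 1/2vw - 203/10v - 100w - 203/10 to the basis.

S(h_3,k_4): lcm = u^2vw. S = 203/5u^2 + 11/6uv^2w^2 - 52/3uvw + 4uw + 1/2v^2w - 16/3vw^2 + 1/2vw.
  leading term u^2: subtract (-203/40)·h_1 from 203/5u^2 + 11/6uv^2w^2 - 52/3uvw + 4uw + 1/2v^2w - 16/3vw^2 + 1/2vw → 11/6uv^2w^2 - 1471/120uvw + 4uw - 609/40u + 1/2v^2w - 16/3vw^2 + 1/2vw - 203/10v - 203/2w - 203/10
  leading term uv^2w^2: subtract (308/15vw)·k_4 from 11/6uv^2w^2 - 1471/120uvw + 4uw - 609/40u + 1/2v^2w - 16/3vw^2 + 1/2vw - 203/10v - 203/2w - 203/10 → 2487/40uvw + 4uw - 609/40u + 1/2v^2w + 2vw^2 + 1/2vw - 203/10v - 203/2w - 203/10
  leading term uvw: subtract (17409/25)·k_4 from 2487/40uvw + 4uw - 609/40u + 1/2v^2w + 2vw^2 + 1/2vw - 203/10v - 203/2w - 203/10 → 4uw + 62727/25u + 1/2v^2w + 2vw^2 + 1/2vw - 203/10v + 736/5w - 203/10
  leading term uw: subtract (-20/309w)·k_5 from 4uw + 62727/25u + 1/2v^2w + 2vw^2 + 1/2vw - 203/10v + 736/5w - 203/10 → 62727/25u + 1/2v^2w + 2vw^2 + 1/2vw - 203/10v + 736/5w - 203/10
  leading term u: subtract (-203/5)·k_5 from 62727/25u + 1/2v^2w + 2vw^2 + 1/2vw - 203/10v + 736/5w - 203/10 → 1/2v^2w + 2vw^2 + 1/2vw - 203/10v + 736/5w - 203/10
  leading term v^2w: subtract (1)·k_6 from 1/2v^2w + 2vw^2 + 1/2vw - 203/10v + 736/5w - 203/10 → 1236/5w
  leading term w: no divisor's leading term divides it; move 1236/5w to the remainder.
  remainder 1236/5w ≠ 0; add k_7 = 1236/5w to the basis.

S(h_1,k_5): lcm = u^2. S = -1/8uvw + 3/8u + 1/2v + 5/2w + 1/2.
  leading term uvw: subtract (-7/5)·k_4 from -1/8uvw + 3/8u + 1/2v + 5/2w + 1/2 → -47/10u + 1/2v + 2w + 1/2
  leading term u: subtract (47/618)·k_5 from -47/10u + 1/2v + 2w + 1/2 → 1/2v + 2w + 1/2
  leading term v: no divisor's leading term divides it; move 1/2v to the remainder.
  leading term w: subtract (5/618)·k_7 from 2w + 1/2 → 1/2
  leading term 1: no divisor's leading term divides it; move 1/2 to the remainder.
  remainder 1/2v + 1/2 ≠ 0; add k_8 = 1/2v + 1/2 to the basis.

The other S-polynomials (S(h_2,h_3), S(h_2,k_4), S(h_2,k_5), S(h_3,k_5), S(k_4,k_5), S(h_1,k_6), S(h_2,k_6), S(h_3,k_6), S(k_4,k_6), S(k_5,k_6), S(h_1,k_7), S(h_2,k_7), S(h_3,k_7), S(k_4,k_7), S(k_5,k_7), S(k_6,k_7), S(h_1,k_8), S(h_2,k_8), S(h_3,k_8), S(k_4,k_8), S(k_5,k_8), S(k_6,k_8), S(k_7,k_8)) all reduce to 0 modulo the current basis, so we have a Gröbner basis.
Inter-reduce: drop elements whose leading term is divisible by another's, tail-reduce, and make monic.
Reduced Gröbner basis: {u, v + 1, w}.

Same reduced basis, so the two generating sets span the same ideal.

Yes, the ideals are equal.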